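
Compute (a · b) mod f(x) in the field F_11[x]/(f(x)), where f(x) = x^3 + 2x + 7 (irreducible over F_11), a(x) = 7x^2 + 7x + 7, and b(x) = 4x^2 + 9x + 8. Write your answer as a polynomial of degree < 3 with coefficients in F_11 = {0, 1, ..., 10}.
a · b ≡ 3x^2 + 5x + 2 (mod f(x))

Multiply in F_11[x]: a(x)·b(x) = (7x^2 + 7x + 7)·(4x^2 + 9x + 8) = 6x^4 + 3x^3 + 4x^2 + 9x + 1. This has degree ≥ 3, so divide by f(x) over F_11: 6x^4 + 3x^3 + 4x^2 + 9x + 1 = (6x + 3)·(x^3 + 2x + 7) + (3x^2 + 5x + 2). Hence a·b ≡ 3x^2 + 5x + 2 (mod f). (F_11[x]/(f) is a field with 11^3 = 1331 elements since f is irreducible of degree 3.)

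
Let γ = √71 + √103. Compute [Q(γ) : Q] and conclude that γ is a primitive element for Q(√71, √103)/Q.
[Q(γ) : Q] = 4 (equivalently, Q(γ) = Q(√71, √103))

Obviously Q(γ) ⊆ Q(√71, √103), and [Q(√71, √103):Q] = 4 (since 71, 103 are distinct squarefree integers > 1 with 7313 not a perfect square). To show equality we compute the minimal polynomial of γ. From γ = √71 + √103: γ^2 = 71 + 2√(7313) + 103 = 174 + 2√(7313), so γ^2 - 174 = 2√(7313); squaring, (γ^2 - 174)^2 = 4·7313, i.e. γ^4 - 348γ^2 + 30276 - 29252 = 0, i.e. γ^4 - 348γ^2 + 1024 = 0. So γ is a root of x^4 - 348x^2 + 1024. This polynomial is irreducible over Q: it has no rational root (each ±√71 ± √103 is irrational), and any factorization into two quadratics over Q would force √(7313) ∈ Q (pairing opposite roots) or √71, √103 ∈ Q (other pairings), all impossible. Hence [Q(γ):Q] = 4 = [Q(√71, √103):Q], so Q(γ) = Q(√71, √103).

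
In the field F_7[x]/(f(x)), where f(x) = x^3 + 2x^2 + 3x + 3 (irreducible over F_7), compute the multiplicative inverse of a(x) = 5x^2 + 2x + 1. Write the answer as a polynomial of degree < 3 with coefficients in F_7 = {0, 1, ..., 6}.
a(x)^(-1) ≡ 3x^2 + 5x + 4 (mod f(x))

Since f is irreducible over F_7, F_7[x]/(f) is a field and a(x) ≠ 0 has an inverse. Apply the extended Euclidean algorithm to f(x) and a(x) in F_7[x]: f(x) = (3x + 2)·a(x) + (3x + 1);  a(x) = (4x + 4)·(3x + 1) + (4). The last nonzero remainder is the constant 4 = gcd(f, a) in F_7. Back-substituting through the division chain expresses 4 = s(x)·a(x) + t(x)·f(x) with s(x) ≡ 5x^2 + 6x + 2 (mod f), so (5x^2 + 6x + 2)·a(x) ≡ 4 (mod f). Multiplying by 4^(-1) ≡ 2 in F_7 gives a(x)^(-1) ≡ 2·(5x^2 + 6x + 2) ≡ 3x^2 + 5x + 4 (mod f). Check: (5x^2 + 2x + 1)·(3x^2 + 5x + 4) = x^4 + 3x^3 + 5x^2 + 6x + 4 ≡ 1 (mod x^3 + 2x^2 + 3x + 3).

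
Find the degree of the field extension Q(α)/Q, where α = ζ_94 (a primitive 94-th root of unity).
[Q(α):Q] = 46

The minimal polynomial of ζ_94 over Q is the 94-th cyclotomic polynomial Φ_94(x), which is irreducible over Q and has degree φ(94) = 46. Hence [Q(α):Q] = φ(94) = 46.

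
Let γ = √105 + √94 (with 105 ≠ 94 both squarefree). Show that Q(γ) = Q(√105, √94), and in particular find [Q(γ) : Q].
[Q(γ) : Q] = 4 (equivalently, Q(γ) = Q(√105, √94))

Obviously Q(γ) ⊆ Q(√105, √94), and [Q(√105, √94):Q] = 4 (since 105, 94 are distinct squarefree integers > 1 with 9870 not a perfect square). To show equality we compute the minimal polynomial of γ. From γ = √105 + √94: γ^2 = 105 + 2√(9870) + 94 = 199 + 2√(9870), so γ^2 - 199 = 2√(9870); squaring, (γ^2 - 199)^2 = 4·9870, i.e. γ^4 - 398γ^2 + 39601 - 39480 = 0, i.e. γ^4 - 398γ^2 + 121 = 0. So γ is a root of x^4 - 398x^2 + 121. This polynomial is irreducible over Q: it has no rational root (each ±√105 ± √94 is irrational), and any factorization into two quadratics over Q would force √(9870) ∈ Q (pairing opposite roots) or √105, √94 ∈ Q (other pairings), all impossible. Hence [Q(γ):Q] = 4 = [Q(√105, √94):Q], so Q(γ) = Q(√105, √94).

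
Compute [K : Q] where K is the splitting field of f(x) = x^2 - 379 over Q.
[K : Q] = 2

f(x) = x^2 - 379 factors as (x - √379)(x + √379). The splitting field is K = Q(√379). Since 379 is squarefree and > 1, it is not a perfect square, so x^2 - 379 is irreducible over Q and [Q(√379) : Q] = 2. Hence [K : Q] = 2.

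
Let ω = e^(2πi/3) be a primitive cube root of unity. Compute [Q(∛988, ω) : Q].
[Q(∛988, ω) : Q] = 6

[Q(∛988):Q] = 3 (min poly x^3 - 988, irreducible since 988 is not a perfect cube). [Q(ω):Q] = 2 (min poly x^2 + x + 1). Since Q(∛988) ⊂ R and ω ∉ R, we have ω ∉ Q(∛988), so x^2 + x + 1 remains irreducible over Q(∛988) and [Q(∛988, ω) : Q(∛988)] = 2. By the tower law, [Q(∛988, ω) : Q] = 3 · 2 = 6. (In fact Q(∛988, ω) is the splitting field of x^3 - 988 over Q.)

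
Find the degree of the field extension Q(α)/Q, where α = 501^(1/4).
[Q(α):Q] = 4

α is a root of x^4 - 501. By Eisenstein's criterion at the prime p = 3 (which divides the constant term 501 but p^2 = 9 does not, since 501 is squarefree), x^4 - 501 is irreducible over Q. Hence [Q(α):Q] = 4.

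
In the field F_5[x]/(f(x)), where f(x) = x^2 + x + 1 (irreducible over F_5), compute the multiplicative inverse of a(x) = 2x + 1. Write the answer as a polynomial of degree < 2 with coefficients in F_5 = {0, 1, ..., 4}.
a(x)^(-1) ≡ x + 3 (mod f(x))

Since f is irreducible over F_5, F_5[x]/(f) is a field and a(x) ≠ 0 has an inverse. Apply the extended Euclidean algorithm to f(x) and a(x) in F_5[x]: f(x) = (3x + 4)·a(x) + (2). The last nonzero remainder is the constant 2 = gcd(f, a) in F_5. Back-substituting through the division chain expresses 2 = s(x)·a(x) + t(x)·f(x) with s(x) ≡ 2x + 1 (mod f), so (2x + 1)·a(x) ≡ 2 (mod f). Multiplying by 2^(-1) ≡ 3 in F_5 gives a(x)^(-1) ≡ 3·(2x + 1) ≡ x + 3 (mod f). Check: (2x + 1)·(x + 3) = 2x^2 + 2x + 3 ≡ 1 (mod x^2 + x + 1).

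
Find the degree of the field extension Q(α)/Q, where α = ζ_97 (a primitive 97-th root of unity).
[Q(α):Q] = 96

The minimal polynomial of ζ_97 over Q is the 97-th cyclotomic polynomial Φ_97(x), which is irreducible over Q and has degree φ(97) = 96. Hence [Q(α):Q] = φ(97) = 96.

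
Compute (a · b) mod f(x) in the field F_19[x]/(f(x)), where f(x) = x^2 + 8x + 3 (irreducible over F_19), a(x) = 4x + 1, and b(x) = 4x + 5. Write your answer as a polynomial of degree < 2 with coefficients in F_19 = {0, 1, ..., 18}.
a · b ≡ 10x + 14 (mod f(x))

Multiply in F_19[x]: a(x)·b(x) = (4x + 1)·(4x + 5) = 16x^2 + 5x + 5. This has degree ≥ 2, so divide by f(x) over F_19: 16x^2 + 5x + 5 = (16)·(x^2 + 8x + 3) + (10x + 14). Hence a·b ≡ 10x + 14 (mod f). (F_19[x]/(f) is a field with 19^2 = 361 elements since f is irreducible of degree 2.)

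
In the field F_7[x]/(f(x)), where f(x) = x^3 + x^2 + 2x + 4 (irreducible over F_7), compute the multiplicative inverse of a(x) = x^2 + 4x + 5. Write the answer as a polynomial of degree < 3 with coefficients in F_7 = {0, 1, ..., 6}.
a(x)^(-1) ≡ 6x^2 + 5x + 6 (mod f(x))

Since f is irreducible over F_7, F_7[x]/(f) is a field and a(x) ≠ 0 has an inverse. Apply the extended Euclidean algorithm to f(x) and a(x) in F_7[x]: f(x) = (x + 4)·a(x) + (2x + 5);  a(x) = (4x + 6)·(2x + 5) + (3). The last nonzero remainder is the constant 3 = gcd(f, a) in F_7. Back-substituting through the division chain expresses 3 = s(x)·a(x) + t(x)·f(x) with s(x) ≡ 4x^2 + x + 4 (mod f), so (4x^2 + x + 4)·a(x) ≡ 3 (mod f). Multiplying by 3^(-1) ≡ 5 in F_7 gives a(x)^(-1) ≡ 5·(4x^2 + x + 4) ≡ 6x^2 + 5x + 6 (mod f). Check: (x^2 + 4x + 5)·(6x^2 + 5x + 6) = 6x^4 + x^3 + 2 ≡ 1 (mod x^3 + x^2 + 2x + 4).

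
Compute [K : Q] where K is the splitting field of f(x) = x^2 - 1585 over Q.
[K : Q] = 2

f(x) = x^2 - 1585 factors as (x - √1585)(x + √1585). The splitting field is K = Q(√1585). Since 1585 is squarefree and > 1, it is not a perfect square, so x^2 - 1585 is irreducible over Q and [Q(√1585) : Q] = 2. Hence [K : Q] = 2.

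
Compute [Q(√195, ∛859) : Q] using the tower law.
[Q(√195, ∛859) : Q] = 6

Let L = Q(√195, ∛859). Since Q(√195) ⊂ L and [Q(√195):Q] = 2, the tower law gives 2 | [L:Q]. Likewise Q(∛859) ⊂ L with [Q(∛859):Q] = 3 (because 859 is not a perfect cube), so 3 | [L:Q]. As gcd(2,3) = 1, [L:Q] is divisible by 6. Conversely L is generated over Q by √195 and ∛859, so [L:Q] ≤ 2·3 = 6. Therefore [Q(√195, ∛859) : Q] = 6.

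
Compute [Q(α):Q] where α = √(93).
[Q(α):Q] = 2

[Q(α):Q] equals the degree of the minimal polynomial of α. Here α^2 = 93 and x^2 - 93 is irreducible (d = 93 is squarefree, ≠ 1, hence not a square), so deg(m_α) = 2. Thus [Q(α):Q] = 2.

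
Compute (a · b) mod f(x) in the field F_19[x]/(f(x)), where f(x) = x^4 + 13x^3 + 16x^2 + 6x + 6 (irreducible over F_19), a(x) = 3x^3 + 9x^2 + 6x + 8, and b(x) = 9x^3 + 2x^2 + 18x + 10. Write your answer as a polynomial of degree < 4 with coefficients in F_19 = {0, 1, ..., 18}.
a · b ≡ 9x^3 + 13x^2 + 18x + 1 (mod f(x))

Multiply in F_19[x]: a(x)·b(x) = (3x^3 + 9x^2 + 6x + 8)·(9x^3 + 2x^2 + 18x + 10) = 8x^6 + 11x^5 + 12x^4 + 10x^3 + 5x^2 + 14x + 4. This has degree ≥ 4, so divide by f(x) over F_19: 8x^6 + 11x^5 + 12x^4 + 10x^3 + 5x^2 + 14x + 4 = (8x^2 + 2x + 10)·(x^4 + 13x^3 + 16x^2 + 6x + 6) + (9x^3 + 13x^2 + 18x + 1). Hence a·b ≡ 9x^3 + 13x^2 + 18x + 1 (mod f). (F_19[x]/(f) is a field with 19^4 = 130321 elements since f is irreducible of degree 4.)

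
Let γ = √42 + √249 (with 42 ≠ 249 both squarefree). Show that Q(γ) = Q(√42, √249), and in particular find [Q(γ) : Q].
[Q(γ) : Q] = 4 (equivalently, Q(γ) = Q(√42, √249))

Obviously Q(γ) ⊆ Q(√42, √249), and [Q(√42, √249):Q] = 4 (since 42, 249 are distinct squarefree integers > 1 with 10458 not a perfect square). To show equality we compute the minimal polynomial of γ. From γ = √42 + √249: γ^2 = 42 + 2√(10458) + 249 = 291 + 2√(10458), so γ^2 - 291 = 2√(10458); squaring, (γ^2 - 291)^2 = 4·10458, i.e. γ^4 - 582γ^2 + 84681 - 41832 = 0, i.e. γ^4 - 582γ^2 + 42849 = 0. So γ is a root of x^4 - 582x^2 + 42849. This polynomial is irreducible over Q: it has no rational root (each ±√42 ± √249 is irrational), and any factorization into two quadratics over Q would force √(10458) ∈ Q (pairing opposite roots) or √42, √249 ∈ Q (other pairings), all impossible. Hence [Q(γ):Q] = 4 = [Q(√42, √249):Q], so Q(γ) = Q(√42, √249).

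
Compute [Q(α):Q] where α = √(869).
[Q(α):Q] = 2

[Q(α):Q] equals the degree of the minimal polynomial of α. Here α^2 = 869 and x^2 - 869 is irreducible (d = 869 is squarefree, ≠ 1, hence not a square), so deg(m_α) = 2. Thus [Q(α):Q] = 2.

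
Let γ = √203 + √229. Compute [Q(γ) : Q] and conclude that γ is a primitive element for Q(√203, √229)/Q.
[Q(γ) : Q] = 4 (equivalently, Q(γ) = Q(√203, √229))

Obviously Q(γ) ⊆ Q(√203, √229), and [Q(√203, √229):Q] = 4 (since 203, 229 are distinct squarefree integers > 1 with 46487 not a perfect square). To show equality we compute the minimal polynomial of γ. From γ = √203 + √229: γ^2 = 203 + 2√(46487) + 229 = 432 + 2√(46487), so γ^2 - 432 = 2√(46487); squaring, (γ^2 - 432)^2 = 4·46487, i.e. γ^4 - 864γ^2 + 186624 - 185948 = 0, i.e. γ^4 - 864γ^2 + 676 = 0. So γ is a root of x^4 - 864x^2 + 676. This polynomial is irreducible over Q: it has no rational root (each ±√203 ± √229 is irrational), and any factorization into two quadratics over Q would force √(46487) ∈ Q (pairing opposite roots) or √203, √229 ∈ Q (other pairings), all impossible. Hence [Q(γ):Q] = 4 = [Q(√203, √229):Q], so Q(γ) = Q(√203, √229).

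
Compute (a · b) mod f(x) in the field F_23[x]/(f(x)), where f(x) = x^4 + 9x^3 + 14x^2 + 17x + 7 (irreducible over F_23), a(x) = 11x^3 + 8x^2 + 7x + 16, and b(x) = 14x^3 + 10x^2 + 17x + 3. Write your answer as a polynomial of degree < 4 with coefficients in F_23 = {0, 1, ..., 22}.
a · b ≡ 8x^3 + 3x^2 + 15x + 19 (mod f(x))

Multiply in F_23[x]: a(x)·b(x) = (11x^3 + 8x^2 + 7x + 16)·(14x^3 + 10x^2 + 17x + 3) = 16x^6 + 15x^5 + 20x^4 + 3x^3 + 4x^2 + 17x + 2. This has degree ≥ 4, so divide by f(x) over F_23: 16x^6 + 15x^5 + 20x^4 + 3x^3 + 4x^2 + 17x + 2 = (16x^2 + 9x + 14)·(x^4 + 9x^3 + 14x^2 + 17x + 7) + (8x^3 + 3x^2 + 15x + 19). Hence a·b ≡ 8x^3 + 3x^2 + 15x + 19 (mod f). (F_23[x]/(f) is a field with 23^4 = 279841 elements since f is irreducible of degree 4.)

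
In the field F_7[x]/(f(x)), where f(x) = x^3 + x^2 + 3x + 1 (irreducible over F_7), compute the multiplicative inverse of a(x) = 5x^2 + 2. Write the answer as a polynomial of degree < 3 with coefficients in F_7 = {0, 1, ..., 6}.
a(x)^(-1) ≡ 6x^2 + 3x (mod f(x))

Since f is irreducible over F_7, F_7[x]/(f) is a field and a(x) ≠ 0 has an inverse. Apply the extended Euclidean algorithm to f(x) and a(x) in F_7[x]: f(x) = (3x + 3)·a(x) + (4x + 2);  a(x) = (3x + 2)·(4x + 2) + (5). The last nonzero remainder is the constant 5 = gcd(f, a) in F_7. Back-substituting through the division chain expresses 5 = s(x)·a(x) + t(x)·f(x) with s(x) ≡ 2x^2 + x (mod f), so (2x^2 + x)·a(x) ≡ 5 (mod f). Multiplying by 5^(-1) ≡ 3 in F_7 gives a(x)^(-1) ≡ 3·(2x^2 + x) ≡ 6x^2 + 3x (mod f). Check: (5x^2 + 2)·(6x^2 + 3x) = 2x^4 + x^3 + 5x^2 + 6x ≡ 1 (mod x^3 + x^2 + 3x + 1).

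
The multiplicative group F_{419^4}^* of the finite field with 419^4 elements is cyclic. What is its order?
|F_{419^4}^*| = 30821664720

F_{419^4} has 419^4 = 30821664721 elements; its multiplicative group consists of all nonzero elements, so |F_{419^4}^*| = 30821664721 - 1 = 30821664720. (It is cyclic since any finite subgroup of the multiplicative group of a field is cyclic.)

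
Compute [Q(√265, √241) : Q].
[Q(√265, √241) : Q] = 4

[Q(√265):Q] = 2 (min poly x^2 - 265, irreducible since 265 is squarefree > 1). For the top step, suppose √241 ∈ Q(√265), say √241 = c + d√265 with c, d ∈ Q. Squaring: 241 = c^2 + 265d^2 + 2cd√265. Since √265 ∉ Q this forces 2cd = 0. If d = 0 then √241 = c ∈ Q, contradicting 241 squarefree > 1. If c = 0 then 241 = 265d^2, so 265·241 = (265d)^2 is a perfect square in Q — but 265·241 = 63865 is not a perfect square (since 265 and 241 are distinct squarefree integers). Contradiction. Hence √241 ∉ Q(√265), so x^2 - 241 stays irreducible over Q(√265) and [Q(√265, √241) : Q(√265)] = 2. By the tower law, [Q(√265, √241) : Q] = 2 · 2 = 4.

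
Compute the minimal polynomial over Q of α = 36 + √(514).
m_α(x) = x^2 - 72x + 782

From α - 36 = √(514), squaring gives (α - 36)^2 = 514, i.e. α^2 - 72α + 1296 = 514, so α^2 - 72α + 782 = 0. The discriminant of x^2 - 72x + 782 is (-72)^2 - 4·(782) = 5184 - 3128 = 2056, and 4·(514) is not a perfect square in Q since 514 is squarefree and ≠ 1. Hence x^2 - 72x + 782 is irreducible over Q and is the minimal polynomial of α.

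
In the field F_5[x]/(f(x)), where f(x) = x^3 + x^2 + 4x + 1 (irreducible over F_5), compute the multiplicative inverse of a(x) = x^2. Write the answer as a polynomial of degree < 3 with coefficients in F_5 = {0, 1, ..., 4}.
a(x)^(-1) ≡ 4x^2 + 3x (mod f(x))

Since f is irreducible over F_5, F_5[x]/(f) is a field and a(x) ≠ 0 has an inverse. Apply the extended Euclidean algorithm to f(x) and a(x) in F_5[x]: f(x) = (x + 1)·a(x) + (4x + 1);  a(x) = (4x + 4)·(4x + 1) + (1). The last nonzero remainder is the constant 1 = gcd(f, a) in F_5. Back-substituting through the division chain expresses 1 = s(x)·a(x) + t(x)·f(x) with s(x) ≡ 4x^2 + 3x (mod f), so a(x)^(-1) ≡ s(x) = 4x^2 + 3x (mod f). Check: (x^2)·(4x^2 + 3x) = 4x^4 + 3x^3 ≡ 1 (mod x^3 + x^2 + 4x + 1).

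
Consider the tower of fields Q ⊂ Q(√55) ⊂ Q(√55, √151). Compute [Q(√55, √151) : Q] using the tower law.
[Q(√55, √151) : Q] = 4

[Q(√55):Q] = 2 (min poly x^2 - 55, irreducible since 55 is squarefree > 1). For the top step, suppose √151 ∈ Q(√55), say √151 = c + d√55 with c, d ∈ Q. Squaring: 151 = c^2 + 55d^2 + 2cd√55. Since √55 ∉ Q this forces 2cd = 0. If d = 0 then √151 = c ∈ Q, contradicting 151 squarefree > 1. If c = 0 then 151 = 55d^2, so 55·151 = (55d)^2 is a perfect square in Q — but 55·151 = 8305 is not a perfect square (since 55 and 151 are distinct squarefree integers). Contradiction. Hence √151 ∉ Q(√55), so x^2 - 151 stays irreducible over Q(√55) and [Q(√55, √151) : Q(√55)] = 2. By the tower law, [Q(√55, √151) : Q] = 2 · 2 = 4.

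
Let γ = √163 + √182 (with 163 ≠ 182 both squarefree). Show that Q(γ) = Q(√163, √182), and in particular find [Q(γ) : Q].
[Q(γ) : Q] = 4 (equivalently, Q(γ) = Q(√163, √182))

Obviously Q(γ) ⊆ Q(√163, √182), and [Q(√163, √182):Q] = 4 (since 163, 182 are distinct squarefree integers > 1 with 29666 not a perfect square). To show equality we compute the minimal polynomial of γ. From γ = √163 + √182: γ^2 = 163 + 2√(29666) + 182 = 345 + 2√(29666), so γ^2 - 345 = 2√(29666); squaring, (γ^2 - 345)^2 = 4·29666, i.e. γ^4 - 690γ^2 + 119025 - 118664 = 0, i.e. γ^4 - 690γ^2 + 361 = 0. So γ is a root of x^4 - 690x^2 + 361. This polynomial is irreducible over Q: it has no rational root (each ±√163 ± √182 is irrational), and any factorization into two quadratics over Q would force √(29666) ∈ Q (pairing opposite roots) or √163, √182 ∈ Q (other pairings), all impossible. Hence [Q(γ):Q] = 4 = [Q(√163, √182):Q], so Q(γ) = Q(√163, √182).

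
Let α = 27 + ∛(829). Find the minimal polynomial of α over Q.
m_α(x) = x^3 - 81x^2 + 2187x - 20512

Set β = α - 27 = ∛(829), so β^3 = 829. Then (α - 27)^3 - 829 = 0, i.e. α is a root of g(x) = (x - 27)^3 - 829 = x^3 - 81x^2 + 2187x - 20512. Since g(x) = h(x - 27) where h(x) = x^3 - 829, and h is irreducible over Q (because 829 is not a perfect cube, so h has no rational root, and a monic cubic with no rational root is irreducible), g is also irreducible (irreducibility is preserved under the substitution x → x - 27). Hence m_α(x) = x^3 - 81x^2 + 2187x - 20512.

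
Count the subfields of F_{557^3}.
F_{557^3} has 2 subfields

The subfields of F_{p^n} are exactly the fields F_{p^d} for d | n (each is the fixed field of the unique index-d subgroup of Gal(F_{p^n}/F_p) ≅ Z/nZ). The divisors of n = 3 are {1, 3}, giving 2 subfields: F_{557^1}, F_{557^3}.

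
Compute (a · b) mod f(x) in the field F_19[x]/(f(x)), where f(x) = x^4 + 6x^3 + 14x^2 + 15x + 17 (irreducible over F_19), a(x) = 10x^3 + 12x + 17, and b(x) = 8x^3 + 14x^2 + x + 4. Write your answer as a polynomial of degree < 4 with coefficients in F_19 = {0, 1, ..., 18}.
a · b ≡ 9x^3 + 12x + 11 (mod f(x))

Multiply in F_19[x]: a(x)·b(x) = (10x^3 + 12x + 17)·(8x^3 + 14x^2 + x + 4) = 4x^6 + 7x^5 + 11x^4 + 2x^3 + 3x^2 + 8x + 11. This has degree ≥ 4, so divide by f(x) over F_19: 4x^6 + 7x^5 + 11x^4 + 2x^3 + 3x^2 + 8x + 11 = (4x^2 + 2x)·(x^4 + 6x^3 + 14x^2 + 15x + 17) + (9x^3 + 12x + 11). Hence a·b ≡ 9x^3 + 12x + 11 (mod f). (F_19[x]/(f) is a field with 19^4 = 130321 elements since f is irreducible of degree 4.)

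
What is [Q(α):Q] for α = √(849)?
[Q(α):Q] = 2

[Q(α):Q] equals the degree of the minimal polynomial of α. Here α^2 = 849 and x^2 - 849 is irreducible (d = 849 is squarefree, ≠ 1, hence not a square), so deg(m_α) = 2. Thus [Q(α):Q] = 2.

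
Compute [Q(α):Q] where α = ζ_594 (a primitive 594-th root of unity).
[Q(α):Q] = 180

The minimal polynomial of ζ_594 over Q is the 594-th cyclotomic polynomial Φ_594(x), which is irreducible over Q and has degree φ(594) = 180. Hence [Q(α):Q] = φ(594) = 180.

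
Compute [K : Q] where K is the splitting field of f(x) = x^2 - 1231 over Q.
[K : Q] = 2

f(x) = x^2 - 1231 factors as (x - √1231)(x + √1231). The splitting field is K = Q(√1231). Since 1231 is squarefree and > 1, it is not a perfect square, so x^2 - 1231 is irreducible over Q and [Q(√1231) : Q] = 2. Hence [K : Q] = 2.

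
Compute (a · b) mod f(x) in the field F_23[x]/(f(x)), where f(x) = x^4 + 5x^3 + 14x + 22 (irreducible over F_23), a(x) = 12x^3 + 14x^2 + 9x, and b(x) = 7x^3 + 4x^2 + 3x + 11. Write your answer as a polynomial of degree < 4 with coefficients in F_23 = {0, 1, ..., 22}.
a · b ≡ 11x^3 + 7x^2 + 3x + 7 (mod f(x))

Multiply in F_23[x]: a(x)·b(x) = (12x^3 + 14x^2 + 9x)·(7x^3 + 4x^2 + 3x + 11) = 15x^6 + 8x^5 + 17x^4 + 3x^3 + 20x^2 + 7x. This has degree ≥ 4, so divide by f(x) over F_23: 15x^6 + 8x^5 + 17x^4 + 3x^3 + 20x^2 + 7x = (15x^2 + 2x + 7)·(x^4 + 5x^3 + 14x + 22) + (11x^3 + 7x^2 + 3x + 7). Hence a·b ≡ 11x^3 + 7x^2 + 3x + 7 (mod f). (F_23[x]/(f) is a field with 23^4 = 279841 elements since f is irreducible of degree 4.)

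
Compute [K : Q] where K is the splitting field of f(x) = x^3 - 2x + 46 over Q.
[K : Q] = 6

By the rational root test, any rational root of the monic integer polynomial f(x) = x^3 - 2x + 46 must be an integer dividing the constant term 46, i.e. one of ±{1, 2, 23, 46}. Evaluating: f(1) = 45, f(-1) = 47, f(2) = 50, f(-2) = 42, f(23) = 12167, f(-23) = -12075, f(46) = 97290, f(-46) = -97198; none is 0, so f has no rational root and is therefore irreducible over Q (a cubic with no linear factor over a field is irreducible). For an irreducible cubic, the Galois group is A_3 or S_3 according as the discriminant disc(f) = -4a^3 - 27b^2 = -4·(-2)^3 - 27·(46)^2 = -57100 is or is not a square in Q. Here disc(f) = -57100 is not a perfect square in Q, so the Galois group of f over Q is not contained in A_3 and must be all of S_3. The splitting field has degree |S_3| = 6 over Q, so [K : Q] = 6.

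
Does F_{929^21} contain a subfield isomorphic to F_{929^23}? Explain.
No: F_{929^23} is not a subfield of F_{929^21}

F_{p^m} embeds in F_{p^n} iff m | n. Here 23 ∤ 21 (since 21 = 0·23 + 21 with remainder 21 ≠ 0), so F_{929^23} is not a subfield of F_{929^21}. Equivalently: if it were, the tower law would give 23 = [F_{929^23}:F_929] dividing [F_{929^21}:F_929] = 21, contradiction.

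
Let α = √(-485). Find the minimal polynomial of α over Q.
m_α(x) = x^2 + 485

α satisfies α^2 + 485 = 0, so x^2 + 485 annihilates α. Since d = -485 is squarefree and ≠ 1, it is not a perfect square in Q, so x^2 + 485 has no rational root and is therefore irreducible over Q (a degree-2 polynomial over a field is irreducible iff it has no root). Hence m_α(x) = x^2 + 485.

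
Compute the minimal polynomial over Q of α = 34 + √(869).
m_α(x) = x^2 - 68x + 287

From α - 34 = √(869), squaring gives (α - 34)^2 = 869, i.e. α^2 - 68α + 1156 = 869, so α^2 - 68α + 287 = 0. The discriminant of x^2 - 68x + 287 is (-68)^2 - 4·(287) = 4624 - 1148 = 3476, and 4·(869) is not a perfect square in Q since 869 is squarefree and ≠ 1. Hence x^2 - 68x + 287 is irreducible over Q and is the minimal polynomial of α.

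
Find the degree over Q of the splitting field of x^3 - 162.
[K : Q] = 6

The roots of x^3 - 162 are ∛162, ω∛162, ω^2∛162 where ω = e^(2πi/3) is a primitive cube root of unity, so K = Q(∛162, ω). Now [Q(∛162):Q] = 3 (since 162 is not a perfect cube, x^3 - 162 is irreducible) and [Q(ω):Q] = 2. Both 2 and 3 divide [K:Q], and [K:Q] ≤ 3·2 = 6, so [K:Q] = 6. (Equivalently: Q(∛162) ⊂ R but ω ∉ R, so [K : Q(∛162)] = 2.)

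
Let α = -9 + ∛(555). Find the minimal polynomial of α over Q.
m_α(x) = x^3 + 27x^2 + 243x + 174

Set β = α + 9 = ∛(555), so β^3 = 555. Then (α + 9)^3 - 555 = 0, i.e. α is a root of g(x) = (x + 9)^3 - 555 = x^3 + 27x^2 + 243x + 174. Since g(x) = h(x + 9) where h(x) = x^3 - 555, and h is irreducible over Q (because 555 is not a perfect cube, so h has no rational root, and a monic cubic with no rational root is irreducible), g is also irreducible (irreducibility is preserved under the substitution x → x + 9). Hence m_α(x) = x^3 + 27x^2 + 243x + 174.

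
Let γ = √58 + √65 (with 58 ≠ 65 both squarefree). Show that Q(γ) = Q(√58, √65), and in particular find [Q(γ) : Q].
[Q(γ) : Q] = 4 (equivalently, Q(γ) = Q(√58, √65))

Obviously Q(γ) ⊆ Q(√58, √65), and [Q(√58, √65):Q] = 4 (since 58, 65 are distinct squarefree integers > 1 with 3770 not a perfect square). To show equality we compute the minimal polynomial of γ. From γ = √58 + √65: γ^2 = 58 + 2√(3770) + 65 = 123 + 2√(3770), so γ^2 - 123 = 2√(3770); squaring, (γ^2 - 123)^2 = 4·3770, i.e. γ^4 - 246γ^2 + 15129 - 15080 = 0, i.e. γ^4 - 246γ^2 + 49 = 0. So γ is a root of x^4 - 246x^2 + 49. This polynomial is irreducible over Q: it has no rational root (each ±√58 ± √65 is irrational), and any factorization into two quadratics over Q would force √(3770) ∈ Q (pairing opposite roots) or √58, √65 ∈ Q (other pairings), all impossible. Hence [Q(γ):Q] = 4 = [Q(√58, √65):Q], so Q(γ) = Q(√58, √65).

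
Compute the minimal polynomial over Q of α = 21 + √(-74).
m_α(x) = x^2 - 42x + 515

From α - 21 = √(-74), squaring gives (α - 21)^2 = -74, i.e. α^2 - 42α + 441 = -74, so α^2 - 42α + 515 = 0. The discriminant of x^2 - 42x + 515 is (-42)^2 - 4·(515) = 1764 - 2060 = -296, and 4·(-74) is not a perfect square in Q since -74 is squarefree and ≠ 1. Hence x^2 - 42x + 515 is irreducible over Q and is the minimal polynomial of α.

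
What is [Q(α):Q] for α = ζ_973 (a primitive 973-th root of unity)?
[Q(α):Q] = 828

The minimal polynomial of ζ_973 over Q is the 973-th cyclotomic polynomial Φ_973(x), which is irreducible over Q and has degree φ(973) = 828. Hence [Q(α):Q] = φ(973) = 828.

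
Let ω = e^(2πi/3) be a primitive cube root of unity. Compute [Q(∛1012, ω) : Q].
[Q(∛1012, ω) : Q] = 6

[Q(∛1012):Q] = 3 (min poly x^3 - 1012, irreducible since 1012 is not a perfect cube). [Q(ω):Q] = 2 (min poly x^2 + x + 1). Since Q(∛1012) ⊂ R and ω ∉ R, we have ω ∉ Q(∛1012), so x^2 + x + 1 remains irreducible over Q(∛1012) and [Q(∛1012, ω) : Q(∛1012)] = 2. By the tower law, [Q(∛1012, ω) : Q] = 3 · 2 = 6. (In fact Q(∛1012, ω) is the splitting field of x^3 - 1012 over Q.)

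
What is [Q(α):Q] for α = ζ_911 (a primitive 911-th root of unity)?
[Q(α):Q] = 910

The minimal polynomial of ζ_911 over Q is the 911-th cyclotomic polynomial Φ_911(x), which is irreducible over Q and has degree φ(911) = 910. Hence [Q(α):Q] = φ(911) = 910.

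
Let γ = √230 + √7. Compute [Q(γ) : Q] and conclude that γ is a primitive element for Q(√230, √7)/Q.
[Q(γ) : Q] = 4 (equivalently, Q(γ) = Q(√230, √7))

Obviously Q(γ) ⊆ Q(√230, √7), and [Q(√230, √7):Q] = 4 (since 230, 7 are distinct squarefree integers > 1 with 1610 not a perfect square). To show equality we compute the minimal polynomial of γ. From γ = √230 + √7: γ^2 = 230 + 2√(1610) + 7 = 237 + 2√(1610), so γ^2 - 237 = 2√(1610); squaring, (γ^2 - 237)^2 = 4·1610, i.e. γ^4 - 474γ^2 + 56169 - 6440 = 0, i.e. γ^4 - 474γ^2 + 49729 = 0. So γ is a root of x^4 - 474x^2 + 49729. This polynomial is irreducible over Q: it has no rational root (each ±√230 ± √7 is irrational), and any factorization into two quadratics over Q would force √(1610) ∈ Q (pairing opposite roots) or √230, √7 ∈ Q (other pairings), all impossible. Hence [Q(γ):Q] = 4 = [Q(√230, √7):Q], so Q(γ) = Q(√230, √7).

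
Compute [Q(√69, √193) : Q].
[Q(√69, √193) : Q] = 4

[Q(√69):Q] = 2 (min poly x^2 - 69, irreducible since 69 is squarefree > 1). For the top step, suppose √193 ∈ Q(√69), say √193 = c + d√69 with c, d ∈ Q. Squaring: 193 = c^2 + 69d^2 + 2cd√69. Since √69 ∉ Q this forces 2cd = 0. If d = 0 then √193 = c ∈ Q, contradicting 193 squarefree > 1. If c = 0 then 193 = 69d^2, so 69·193 = (69d)^2 is a perfect square in Q — but 69·193 = 13317 is not a perfect square (since 69 and 193 are distinct squarefree integers). Contradiction. Hence √193 ∉ Q(√69), so x^2 - 193 stays irreducible over Q(√69) and [Q(√69, √193) : Q(√69)] = 2. By the tower law, [Q(√69, √193) : Q] = 2 · 2 = 4.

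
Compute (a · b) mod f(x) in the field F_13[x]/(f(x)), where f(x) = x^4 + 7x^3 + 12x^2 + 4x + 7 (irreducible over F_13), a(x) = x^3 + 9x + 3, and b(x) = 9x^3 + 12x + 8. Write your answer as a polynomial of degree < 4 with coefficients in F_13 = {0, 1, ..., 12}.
a · b ≡ 9x^3 + 8x^2 + 2x + 6 (mod f(x))

Multiply in F_13[x]: a(x)·b(x) = (x^3 + 9x + 3)·(9x^3 + 12x + 8) = 9x^6 + 2x^4 + 9x^3 + 4x^2 + 4x + 11. This has degree ≥ 4, so divide by f(x) over F_13: 9x^6 + 2x^4 + 9x^3 + 4x^2 + 4x + 11 = (9x^2 + 2x + 10)·(x^4 + 7x^3 + 12x^2 + 4x + 7) + (9x^3 + 8x^2 + 2x + 6). Hence a·b ≡ 9x^3 + 8x^2 + 2x + 6 (mod f). (F_13[x]/(f) is a field with 13^4 = 28561 elements since f is irreducible of degree 4.)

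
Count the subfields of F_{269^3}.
F_{269^3} has 2 subfields

The subfields of F_{p^n} are exactly the fields F_{p^d} for d | n (each is the fixed field of the unique index-d subgroup of Gal(F_{p^n}/F_p) ≅ Z/nZ). The divisors of n = 3 are {1, 3}, giving 2 subfields: F_{269^1}, F_{269^3}.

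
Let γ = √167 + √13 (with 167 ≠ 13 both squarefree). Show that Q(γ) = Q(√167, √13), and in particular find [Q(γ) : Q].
[Q(γ) : Q] = 4 (equivalently, Q(γ) = Q(√167, √13))

Obviously Q(γ) ⊆ Q(√167, √13), and [Q(√167, √13):Q] = 4 (since 167, 13 are distinct squarefree integers > 1 with 2171 not a perfect square). To show equality we compute the minimal polynomial of γ. From γ = √167 + √13: γ^2 = 167 + 2√(2171) + 13 = 180 + 2√(2171), so γ^2 - 180 = 2√(2171); squaring, (γ^2 - 180)^2 = 4·2171, i.e. γ^4 - 360γ^2 + 32400 - 8684 = 0, i.e. γ^4 - 360γ^2 + 23716 = 0. So γ is a root of x^4 - 360x^2 + 23716. This polynomial is irreducible over Q: it has no rational root (each ±√167 ± √13 is irrational), and any factorization into two quadratics over Q would force √(2171) ∈ Q (pairing opposite roots) or √167, √13 ∈ Q (other pairings), all impossible. Hence [Q(γ):Q] = 4 = [Q(√167, √13):Q], so Q(γ) = Q(√167, √13).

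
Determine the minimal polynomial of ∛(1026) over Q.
m_α(x) = x^3 - 1026

α satisfies α^3 = 1026, so x^3 - 1026 annihilates α. By the rational root test, a rational root p/q (in lowest terms) of x^3 - 1026 would satisfy p^3 = 1026 q^3, forcing q = 1 and p^3 = 1026; but 1026 is not a perfect cube, contradiction. A monic cubic over Q with no rational root is irreducible (any nontrivial factorization would include a linear factor). Hence x^3 - 1026 is the minimal polynomial of α, and in particular [Q(α):Q] = 3.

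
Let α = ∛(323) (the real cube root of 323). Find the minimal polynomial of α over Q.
m_α(x) = x^3 - 323

α satisfies α^3 = 323, so x^3 - 323 annihilates α. By the rational root test, a rational root p/q (in lowest terms) of x^3 - 323 would satisfy p^3 = 323 q^3, forcing q = 1 and p^3 = 323; but 323 is not a perfect cube, contradiction. A monic cubic over Q with no rational root is irreducible (any nontrivial factorization would include a linear factor). Hence x^3 - 323 is the minimal polynomial of α, and in particular [Q(α):Q] = 3.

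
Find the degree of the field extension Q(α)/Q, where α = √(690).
[Q(α):Q] = 2

[Q(α):Q] equals the degree of the minimal polynomial of α. Here α^2 = 690 and x^2 - 690 is irreducible (d = 690 is squarefree, ≠ 1, hence not a square), so deg(m_α) = 2. Thus [Q(α):Q] = 2.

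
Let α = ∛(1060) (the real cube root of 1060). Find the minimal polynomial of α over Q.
m_α(x) = x^3 - 1060

α satisfies α^3 = 1060, so x^3 - 1060 annihilates α. By the rational root test, a rational root p/q (in lowest terms) of x^3 - 1060 would satisfy p^3 = 1060 q^3, forcing q = 1 and p^3 = 1060; but 1060 is not a perfect cube, contradiction. A monic cubic over Q with no rational root is irreducible (any nontrivial factorization would include a linear factor). Hence x^3 - 1060 is the minimal polynomial of α, and in particular [Q(α):Q] = 3.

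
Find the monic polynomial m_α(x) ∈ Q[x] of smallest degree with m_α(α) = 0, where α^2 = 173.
m_α(x) = x^2 - 173

α satisfies α^2 - 173 = 0, so x^2 - 173 annihilates α. Since d = 173 is squarefree and ≠ 1, it is not a perfect square in Q, so x^2 - 173 has no rational root and is therefore irreducible over Q (a degree-2 polynomial over a field is irreducible iff it has no root). Hence m_α(x) = x^2 - 173.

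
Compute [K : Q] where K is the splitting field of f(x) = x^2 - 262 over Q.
[K : Q] = 2

f(x) = x^2 - 262 factors as (x - √262)(x + √262). The splitting field is K = Q(√262). Since 262 is squarefree and > 1, it is not a perfect square, so x^2 - 262 is irreducible over Q and [Q(√262) : Q] = 2. Hence [K : Q] = 2.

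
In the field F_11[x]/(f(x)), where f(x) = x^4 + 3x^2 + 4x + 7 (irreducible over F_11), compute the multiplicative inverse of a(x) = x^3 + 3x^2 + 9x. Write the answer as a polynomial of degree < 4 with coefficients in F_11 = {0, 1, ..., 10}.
a(x)^(-1) ≡ x^3 + 8x (mod f(x))

Since f is irreducible over F_11, F_11[x]/(f) is a field and a(x) ≠ 0 has an inverse. Apply the extended Euclidean algorithm to f(x) and a(x) in F_11[x]: f(x) = (x + 8)·a(x) + (3x^2 + 9x + 7);  a(x) = (4x)·(3x^2 + 9x + 7) + (3x);  (3x^2 + 9x + 7) = (x + 3)·(3x) + (7). The last nonzero remainder is the constant 7 = gcd(f, a) in F_11. Back-substituting through the division chain expresses 7 = s(x)·a(x) + t(x)·f(x) with s(x) ≡ 7x^3 + x (mod f), so (7x^3 + x)·a(x) ≡ 7 (mod f). Multiplying by 7^(-1) ≡ 8 in F_11 gives a(x)^(-1) ≡ 8·(7x^3 + x) ≡ x^3 + 8x (mod f). Check: (x^3 + 3x^2 + 9x)·(x^3 + 8x) = x^6 + 3x^5 + 6x^4 + 2x^3 + 6x^2 ≡ 1 (mod x^4 + 3x^2 + 4x + 7).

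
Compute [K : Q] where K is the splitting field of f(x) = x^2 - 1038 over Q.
[K : Q] = 2

f(x) = x^2 - 1038 factors as (x - √1038)(x + √1038). The splitting field is K = Q(√1038). Since 1038 is squarefree and > 1, it is not a perfect square, so x^2 - 1038 is irreducible over Q and [Q(√1038) : Q] = 2. Hence [K : Q] = 2.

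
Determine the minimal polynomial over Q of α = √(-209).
m_α(x) = x^2 + 209

α satisfies α^2 + 209 = 0, so x^2 + 209 annihilates α. Since d = -209 is squarefree and ≠ 1, it is not a perfect square in Q, so x^2 + 209 has no rational root and is therefore irreducible over Q (a degree-2 polynomial over a field is irreducible iff it has no root). Hence m_α(x) = x^2 + 209.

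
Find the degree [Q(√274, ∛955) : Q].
[Q(√274, ∛955) : Q] = 6

Let L = Q(√274, ∛955). Since Q(√274) ⊂ L and [Q(√274):Q] = 2, the tower law gives 2 | [L:Q]. Likewise Q(∛955) ⊂ L with [Q(∛955):Q] = 3 (because 955 is not a perfect cube), so 3 | [L:Q]. As gcd(2,3) = 1, [L:Q] is divisible by 6. Conversely L is generated over Q by √274 and ∛955, so [L:Q] ≤ 2·3 = 6. Therefore [Q(√274, ∛955) : Q] = 6.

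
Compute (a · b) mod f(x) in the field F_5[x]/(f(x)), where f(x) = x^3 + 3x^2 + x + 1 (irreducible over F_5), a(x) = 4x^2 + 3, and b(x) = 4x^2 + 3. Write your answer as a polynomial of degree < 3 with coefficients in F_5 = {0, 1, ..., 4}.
a · b ≡ 2x^2 + 2x + 2 (mod f(x))

Multiply in F_5[x]: a(x)·b(x) = (4x^2 + 3)·(4x^2 + 3) = x^4 + 4x^2 + 4. This has degree ≥ 3, so divide by f(x) over F_5: x^4 + 4x^2 + 4 = (x + 2)·(x^3 + 3x^2 + x + 1) + (2x^2 + 2x + 2). Hence a·b ≡ 2x^2 + 2x + 2 (mod f). (F_5[x]/(f) is a field with 5^3 = 125 elements since f is irreducible of degree 3.)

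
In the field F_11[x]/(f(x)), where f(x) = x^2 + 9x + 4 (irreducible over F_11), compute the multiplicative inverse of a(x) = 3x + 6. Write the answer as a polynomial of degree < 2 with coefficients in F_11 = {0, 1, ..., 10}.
a(x)^(-1) ≡ 7x + 5 (mod f(x))

Since f is irreducible over F_11, F_11[x]/(f) is a field and a(x) ≠ 0 has an inverse. Apply the extended Euclidean algorithm to f(x) and a(x) in F_11[x]: f(x) = (4x + 6)·a(x) + (1). The last nonzero remainder is the constant 1 = gcd(f, a) in F_11. Back-substituting through the division chain expresses 1 = s(x)·a(x) + t(x)·f(x) with s(x) ≡ 7x + 5 (mod f), so a(x)^(-1) ≡ s(x) = 7x + 5 (mod f). Check: (3x + 6)·(7x + 5) = 10x^2 + 2x + 8 ≡ 1 (mod x^2 + 9x + 4).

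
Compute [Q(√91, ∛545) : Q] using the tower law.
[Q(√91, ∛545) : Q] = 6

Let L = Q(√91, ∛545). Since Q(√91) ⊂ L and [Q(√91):Q] = 2, the tower law gives 2 | [L:Q]. Likewise Q(∛545) ⊂ L with [Q(∛545):Q] = 3 (because 545 is not a perfect cube), so 3 | [L:Q]. As gcd(2,3) = 1, [L:Q] is divisible by 6. Conversely L is generated over Q by √91 and ∛545, so [L:Q] ≤ 2·3 = 6. Therefore [Q(√91, ∛545) : Q] = 6.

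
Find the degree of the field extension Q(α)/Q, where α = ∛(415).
[Q(α):Q] = 3

The minimal polynomial of α is x^3 - 415, irreducible over Q since 415 is not a perfect cube (so x^3 - 415 has no rational root). Hence [Q(α):Q] = deg(m_α) = 3.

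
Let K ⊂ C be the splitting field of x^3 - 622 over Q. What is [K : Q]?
[K : Q] = 6

The roots of x^3 - 622 are ∛622, ω∛622, ω^2∛622 where ω = e^(2πi/3) is a primitive cube root of unity, so K = Q(∛622, ω). Now [Q(∛622):Q] = 3 (since 622 is not a perfect cube, x^3 - 622 is irreducible) and [Q(ω):Q] = 2. Both 2 and 3 divide [K:Q], and [K:Q] ≤ 3·2 = 6, so [K:Q] = 6. (Equivalently: Q(∛622) ⊂ R but ω ∉ R, so [K : Q(∛622)] = 2.)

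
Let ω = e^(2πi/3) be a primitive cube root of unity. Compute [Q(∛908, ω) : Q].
[Q(∛908, ω) : Q] = 6

[Q(∛908):Q] = 3 (min poly x^3 - 908, irreducible since 908 is not a perfect cube). [Q(ω):Q] = 2 (min poly x^2 + x + 1). Since Q(∛908) ⊂ R and ω ∉ R, we have ω ∉ Q(∛908), so x^2 + x + 1 remains irreducible over Q(∛908) and [Q(∛908, ω) : Q(∛908)] = 2. By the tower law, [Q(∛908, ω) : Q] = 3 · 2 = 6. (In fact Q(∛908, ω) is the splitting field of x^3 - 908 over Q.)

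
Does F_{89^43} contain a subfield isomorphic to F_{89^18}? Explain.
No: F_{89^18} is not a subfield of F_{89^43}

F_{p^m} embeds in F_{p^n} iff m | n. Here 18 ∤ 43 (since 43 = 2·18 + 7 with remainder 7 ≠ 0), so F_{89^18} is not a subfield of F_{89^43}. Equivalently: if it were, the tower law would give 18 = [F_{89^18}:F_89] dividing [F_{89^43}:F_89] = 43, contradiction.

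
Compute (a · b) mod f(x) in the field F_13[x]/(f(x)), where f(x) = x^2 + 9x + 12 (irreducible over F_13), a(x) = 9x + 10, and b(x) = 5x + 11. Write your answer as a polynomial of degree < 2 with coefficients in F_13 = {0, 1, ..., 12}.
a · b ≡ 4x + 12 (mod f(x))

Multiply in F_13[x]: a(x)·b(x) = (9x + 10)·(5x + 11) = 6x^2 + 6x + 6. This has degree ≥ 2, so divide by f(x) over F_13: 6x^2 + 6x + 6 = (6)·(x^2 + 9x + 12) + (4x + 12). Hence a·b ≡ 4x + 12 (mod f). (F_13[x]/(f) is a field with 13^2 = 169 elements since f is irreducible of degree 2.)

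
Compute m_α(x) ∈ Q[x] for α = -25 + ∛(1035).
m_α(x) = x^3 + 75x^2 + 1875x + 14590

Set β = α + 25 = ∛(1035), so β^3 = 1035. Then (α + 25)^3 - 1035 = 0, i.e. α is a root of g(x) = (x + 25)^3 - 1035 = x^3 + 75x^2 + 1875x + 14590. Since g(x) = h(x + 25) where h(x) = x^3 - 1035, and h is irreducible over Q (because 1035 is not a perfect cube, so h has no rational root, and a monic cubic with no rational root is irreducible), g is also irreducible (irreducibility is preserved under the substitution x → x + 25). Hence m_α(x) = x^3 + 75x^2 + 1875x + 14590.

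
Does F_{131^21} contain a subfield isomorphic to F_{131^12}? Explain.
No: F_{131^12} is not a subfield of F_{131^21}

F_{p^m} embeds in F_{p^n} iff m | n. Here 12 ∤ 21 (since 21 = 1·12 + 9 with remainder 9 ≠ 0), so F_{131^12} is not a subfield of F_{131^21}. Equivalently: if it were, the tower law would give 12 = [F_{131^12}:F_131] dividing [F_{131^21}:F_131] = 21, contradiction.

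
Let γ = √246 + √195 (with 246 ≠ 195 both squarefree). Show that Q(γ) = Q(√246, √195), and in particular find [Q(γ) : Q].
[Q(γ) : Q] = 4 (equivalently, Q(γ) = Q(√246, √195))

Obviously Q(γ) ⊆ Q(√246, √195), and [Q(√246, √195):Q] = 4 (since 246, 195 are distinct squarefree integers > 1 with 47970 not a perfect square). To show equality we compute the minimal polynomial of γ. From γ = √246 + √195: γ^2 = 246 + 2√(47970) + 195 = 441 + 2√(47970), so γ^2 - 441 = 2√(47970); squaring, (γ^2 - 441)^2 = 4·47970, i.e. γ^4 - 882γ^2 + 194481 - 191880 = 0, i.e. γ^4 - 882γ^2 + 2601 = 0. So γ is a root of x^4 - 882x^2 + 2601. This polynomial is irreducible over Q: it has no rational root (each ±√246 ± √195 is irrational), and any factorization into two quadratics over Q would force √(47970) ∈ Q (pairing opposite roots) or √246, √195 ∈ Q (other pairings), all impossible. Hence [Q(γ):Q] = 4 = [Q(√246, √195):Q], so Q(γ) = Q(√246, √195).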